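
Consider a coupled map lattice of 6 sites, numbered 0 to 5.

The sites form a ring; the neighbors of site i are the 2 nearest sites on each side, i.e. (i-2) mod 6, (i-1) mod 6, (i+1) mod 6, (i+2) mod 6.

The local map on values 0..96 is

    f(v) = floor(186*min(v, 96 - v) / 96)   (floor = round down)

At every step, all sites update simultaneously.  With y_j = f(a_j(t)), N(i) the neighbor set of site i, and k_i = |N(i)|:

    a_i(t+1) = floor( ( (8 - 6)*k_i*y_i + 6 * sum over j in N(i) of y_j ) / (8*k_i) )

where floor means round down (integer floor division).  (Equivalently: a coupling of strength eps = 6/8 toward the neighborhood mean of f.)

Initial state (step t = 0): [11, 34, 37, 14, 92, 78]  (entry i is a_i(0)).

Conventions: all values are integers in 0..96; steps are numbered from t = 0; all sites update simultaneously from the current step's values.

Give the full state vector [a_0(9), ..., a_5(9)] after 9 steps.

Simulating step by step:
t=0: [11, 34, 37, 14, 92, 78]
t=1: [38, 44, 40, 39, 30, 31]
t=2: [70, 74, 73, 71, 67, 69]
t=3: [48, 46, 47, 48, 50, 49]
t=4: [90, 91, 91, 90, 91, 91]
t=5: [9, 9, 9, 9, 9, 9]
t=6: [17, 17, 17, 17, 17, 17]
t=7: [32, 32, 32, 32, 32, 32]
t=8: [62, 62, 62, 62, 62, 62]
t=9: [65, 65, 65, 65, 65, 65]

Answer: [65, 65, 65, 65, 65, 65]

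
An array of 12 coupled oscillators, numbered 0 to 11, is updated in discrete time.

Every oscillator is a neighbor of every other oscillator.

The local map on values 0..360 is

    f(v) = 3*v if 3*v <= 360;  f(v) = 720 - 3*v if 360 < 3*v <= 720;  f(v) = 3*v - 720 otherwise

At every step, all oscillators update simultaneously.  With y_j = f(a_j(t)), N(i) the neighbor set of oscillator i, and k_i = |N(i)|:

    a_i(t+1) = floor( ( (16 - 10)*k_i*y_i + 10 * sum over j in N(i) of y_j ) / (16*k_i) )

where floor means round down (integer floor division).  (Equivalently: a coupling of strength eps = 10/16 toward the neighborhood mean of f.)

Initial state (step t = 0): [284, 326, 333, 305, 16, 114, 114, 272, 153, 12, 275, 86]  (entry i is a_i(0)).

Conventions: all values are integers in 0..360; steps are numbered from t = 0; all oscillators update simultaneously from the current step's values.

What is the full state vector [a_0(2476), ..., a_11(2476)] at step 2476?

Simulating step by step:
t=0: [284, 326, 333, 305, 16, 114, 114, 272, 153, 12, 275, 86]
t=1: [175, 215, 222, 195, 148, 242, 242, 164, 216, 145, 167, 215]
t=2: [154, 116, 109, 135, 180, 94, 94, 164, 115, 183, 162, 116]
t=3: [270, 299, 292, 288, 245, 278, 278, 261, 298, 242, 262, 299]
t=4: [102, 129, 123, 119, 78, 109, 109, 93, 129, 75, 94, 129]
t=5: [306, 315, 321, 323, 283, 313, 313, 298, 315, 281, 299, 315]
t=6: [199, 208, 214, 215, 177, 206, 206, 192, 208, 175, 193, 208]
t=7: [120, 112, 106, 105, 141, 114, 114, 127, 112, 143, 126, 112]
t=8: [339, 331, 325, 324, 319, 333, 333, 332, 331, 317, 333, 331]
t=9: [276, 268, 263, 262, 257, 270, 270, 269, 268, 255, 270, 268]
t=10: [88, 80, 75, 74, 70, 82, 82, 81, 80, 68, 82, 80]
t=11: [244, 236, 232, 231, 227, 238, 238, 237, 236, 225, 238, 236]
t=12: [15, 15, 19, 20, 24, 13, 13, 14, 15, 26, 13, 15]
t=13: [48, 48, 52, 53, 57, 46, 46, 47, 48, 59, 46, 48]
t=14: [147, 147, 151, 152, 156, 145, 145, 146, 147, 158, 145, 147]
t=15: [275, 275, 271, 270, 266, 277, 277, 276, 275, 264, 277, 275]
t=16: [101, 101, 97, 96, 92, 103, 103, 102, 101, 90, 103, 101]
t=17: [299, 299, 295, 294, 290, 301, 301, 300, 299, 288, 301, 299]
t=18: [173, 173, 169, 168, 164, 175, 175, 174, 173, 162, 175, 173]
t=19: [204, 204, 208, 209, 213, 202, 202, 203, 204, 215, 202, 204]
t=20: [104, 104, 100, 99, 95, 106, 106, 105, 104, 93, 106, 104]
t=21: [308, 308, 304, 303, 299, 310, 310, 309, 308, 297, 310, 308]
t=22: [200, 200, 196, 195, 191, 202, 202, 201, 200, 189, 202, 200]
t=23: [123, 123, 127, 128, 132, 121, 121, 122, 123, 134, 121, 123]
t=24: [347, 347, 343, 342, 338, 349, 349, 348, 347, 336, 349, 347]
t=25: [317, 317, 313, 312, 308, 319, 319, 318, 317, 306, 319, 317]
t=26: [227, 227, 223, 222, 218, 229, 229, 228, 227, 216, 229, 227]
t=27: [42, 42, 46, 47, 51, 40, 40, 41, 42, 53, 40, 42]
t=28: [129, 129, 133, 134, 138, 127, 127, 128, 129, 140, 127, 129]
t=29: [329, 329, 325, 324, 320, 331, 331, 330, 329, 318, 331, 329]
t=30: [263, 263, 259, 258, 254, 265, 265, 264, 263, 252, 265, 263]
t=31: [65, 65, 61, 60, 56, 67, 67, 66, 65, 54, 67, 65]
t=32: [191, 191, 187, 186, 182, 193, 193, 192, 191, 180, 193, 191]
t=33: [150, 150, 154, 155, 159, 148, 148, 149, 150, 161, 148, 150]
t=34: [266, 266, 262, 261, 257, 268, 268, 267, 266, 255, 268, 266]
t=35: [74, 74, 70, 69, 65, 76, 76, 75, 74, 63, 76, 74]
t=36: [218, 218, 214, 213, 209, 220, 220, 219, 218, 207, 220, 218]
t=37: [69, 69, 73, 74, 78, 67, 67, 68, 69, 80, 67, 69]
t=38: [210, 210, 214, 215, 219, 208, 208, 209, 210, 221, 208, 210]
t=39: [86, 86, 82, 81, 77, 88, 88, 87, 86, 75, 88, 86]
t=40: [254, 254, 250, 249, 245, 256, 256, 255, 254, 243, 256, 254]
t=41: [38, 38, 34, 33, 29, 40, 40, 39, 38, 27, 40, 38]
t=42: [110, 110, 106, 105, 101, 112, 112, 111, 110, 99, 112, 110]
t=43: [326, 326, 322, 321, 317, 328, 328, 327, 326, 315, 328, 326]
t=44: [254, 254, 250, 249, 245, 256, 256, 255, 254, 243, 256, 254]

Answer: [254, 254, 250, 249, 245, 256, 256, 255, 254, 243, 256, 254]
Key observation: The state at step 40, [254, 254, 250, 249, 245, 256, 256, 255, 254, 243, 256, 254], reappears at step 44: the system is in a cycle of period 4 from step 40 on.  Therefore the state at step 2476 equals the state at step 40 + ((2476 - 40) mod 4) = 40, which is [254, 254, 250, 249, 245, 256, 256, 255, 254, 243, 256, 254].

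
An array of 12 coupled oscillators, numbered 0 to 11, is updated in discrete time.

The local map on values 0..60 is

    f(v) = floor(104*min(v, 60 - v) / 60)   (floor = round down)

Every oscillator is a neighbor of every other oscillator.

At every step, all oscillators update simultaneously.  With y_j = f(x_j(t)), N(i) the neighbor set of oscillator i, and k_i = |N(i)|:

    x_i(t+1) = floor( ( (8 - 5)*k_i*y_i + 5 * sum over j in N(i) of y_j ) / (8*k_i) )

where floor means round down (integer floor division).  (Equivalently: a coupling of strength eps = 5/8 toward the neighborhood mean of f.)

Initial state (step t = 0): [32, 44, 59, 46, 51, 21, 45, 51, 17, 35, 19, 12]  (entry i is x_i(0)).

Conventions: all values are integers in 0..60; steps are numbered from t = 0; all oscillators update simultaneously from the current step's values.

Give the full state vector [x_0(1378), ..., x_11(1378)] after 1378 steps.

Simulating step by step:
t=0: [32, 44, 59, 46, 51, 21, 45, 51, 17, 35, 19, 12]
t=1: [33, 26, 18, 25, 22, 29, 26, 22, 27, 31, 28, 24]
t=2: [44, 43, 39, 43, 41, 45, 43, 41, 44, 45, 44, 42]
t=3: [28, 29, 31, 29, 30, 28, 29, 30, 28, 28, 28, 29]
t=4: [49, 49, 49, 49, 50, 49, 49, 50, 49, 49, 49, 49]
t=5: [18, 18, 18, 18, 18, 18, 18, 18, 18, 18, 18, 18]
t=6: [31, 31, 31, 31, 31, 31, 31, 31, 31, 31, 31, 31]
t=7: [50, 50, 50, 50, 50, 50, 50, 50, 50, 50, 50, 50]
t=8: [17, 17, 17, 17, 17, 17, 17, 17, 17, 17, 17, 17]
t=9: [29, 29, 29, 29, 29, 29, 29, 29, 29, 29, 29, 29]
t=10: [50, 50, 50, 50, 50, 50, 50, 50, 50, 50, 50, 50]

Answer: [50, 50, 50, 50, 50, 50, 50, 50, 50, 50, 50, 50]
Key observation: The state at step 7, [50, 50, 50, 50, 50, 50, 50, 50, 50, 50, 50, 50], reappears at step 10: the system is in a cycle of period 3 from step 7 on.  Therefore the state at step 1378 equals the state at step 7 + ((1378 - 7) mod 3) = 7, which is [50, 50, 50, 50, 50, 50, 50, 50, 50, 50, 50, 50].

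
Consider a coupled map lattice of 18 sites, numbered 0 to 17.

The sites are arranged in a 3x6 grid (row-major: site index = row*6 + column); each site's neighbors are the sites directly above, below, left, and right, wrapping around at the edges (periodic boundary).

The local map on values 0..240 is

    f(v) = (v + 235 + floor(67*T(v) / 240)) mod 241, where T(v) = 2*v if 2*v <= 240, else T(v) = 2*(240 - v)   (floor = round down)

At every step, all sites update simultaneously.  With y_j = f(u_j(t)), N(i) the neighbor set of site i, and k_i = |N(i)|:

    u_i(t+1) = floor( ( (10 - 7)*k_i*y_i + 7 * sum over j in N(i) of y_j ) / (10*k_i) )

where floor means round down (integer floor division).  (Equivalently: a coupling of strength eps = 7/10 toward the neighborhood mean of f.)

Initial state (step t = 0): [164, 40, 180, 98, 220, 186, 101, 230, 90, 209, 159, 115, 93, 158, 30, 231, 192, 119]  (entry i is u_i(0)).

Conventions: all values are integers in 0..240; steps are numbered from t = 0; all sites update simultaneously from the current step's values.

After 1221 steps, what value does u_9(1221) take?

Simulating step by step:
t=0: [164, 40, 180, 98, 220, 186, 101, 230, 90, 209, 159, 115, 93, 158, 30, 231, 192, 119]
t=1: [157, 162, 127, 198, 201, 198, 174, 162, 162, 189, 204, 181, 168, 140, 146, 177, 209, 181]
t=2: [202, 194, 196, 207, 216, 209, 202, 198, 197, 209, 214, 209, 200, 195, 193, 208, 214, 209]
t=3: [216, 214, 214, 219, 221, 220, 217, 214, 215, 219, 221, 219, 216, 214, 214, 218, 221, 219]
t=4: [223, 222, 222, 223, 224, 224, 223, 222, 222, 223, 224, 224, 223, 222, 222, 223, 224, 224]
t=5: [226, 226, 226, 226, 226, 226, 226, 226, 226, 226, 226, 226, 226, 226, 226, 226, 226, 226]
t=6: [227, 227, 227, 227, 227, 227, 227, 227, 227, 227, 227, 227, 227, 227, 227, 227, 227, 227]
t=7: [228, 228, 228, 228, 228, 228, 228, 228, 228, 228, 228, 228, 228, 228, 228, 228, 228, 228]
t=8: [228, 228, 228, 228, 228, 228, 228, 228, 228, 228, 228, 228, 228, 228, 228, 228, 228, 228]

Answer: u_9(1221) = 228
Key observation: The state at step 7, [228, 228, 228, 228, 228, 228, 228, 228, 228, 228, 228, 228, 228, 228, 228, 228, 228, 228], reappears at step 8: the system is in a cycle of period 1 from step 7 on.  Therefore the state at step 1221 equals the state at step 7 + ((1221 - 7) mod 1) = 7, which is [228, 228, 228, 228, 228, 228, 228, 228, 228, 228, 228, 228, 228, 228, 228, 228, 228, 228].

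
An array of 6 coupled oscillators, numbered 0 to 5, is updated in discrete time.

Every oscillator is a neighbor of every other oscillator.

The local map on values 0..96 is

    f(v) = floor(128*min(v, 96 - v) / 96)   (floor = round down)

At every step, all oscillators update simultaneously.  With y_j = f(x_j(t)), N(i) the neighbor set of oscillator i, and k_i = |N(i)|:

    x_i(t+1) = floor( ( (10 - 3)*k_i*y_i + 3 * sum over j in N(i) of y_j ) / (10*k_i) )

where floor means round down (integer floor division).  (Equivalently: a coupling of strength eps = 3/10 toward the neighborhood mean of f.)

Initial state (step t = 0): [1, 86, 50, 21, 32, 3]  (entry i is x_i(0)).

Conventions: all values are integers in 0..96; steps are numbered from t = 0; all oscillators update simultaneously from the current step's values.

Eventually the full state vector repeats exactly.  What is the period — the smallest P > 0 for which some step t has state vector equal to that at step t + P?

Answer: 2
Key observation: The state at step 15, [61, 61, 61, 61, 61, 61], reappears at step 17 — and no state repeats earlier — so the cycle the system enters has period 2.

Derivation:
t=0: [1, 86, 50, 21, 32, 3]
t=1: [9, 17, 47, 26, 35, 11]
t=2: [19, 25, 51, 33, 40, 20]
t=3: [30, 35, 52, 42, 48, 31]
t=4: [43, 47, 55, 54, 59, 44]
t=5: [56, 59, 54, 56, 51, 57]
t=6: [53, 50, 55, 53, 57, 52]
t=7: [56, 59, 54, 56, 53, 57]
t=8: [53, 50, 55, 53, 55, 52]
t=9: [56, 59, 55, 56, 55, 57]
t=10: [52, 50, 53, 52, 53, 52]
t=11: [58, 59, 57, 58, 57, 58]
t=12: [50, 49, 51, 50, 51, 50]
t=13: [60, 61, 60, 60, 60, 60]
t=14: [47, 46, 47, 47, 47, 47]
t=15: [61, 61, 61, 61, 61, 61]
t=16: [46, 46, 46, 46, 46, 46]
t=17: [61, 61, 61, 61, 61, 61]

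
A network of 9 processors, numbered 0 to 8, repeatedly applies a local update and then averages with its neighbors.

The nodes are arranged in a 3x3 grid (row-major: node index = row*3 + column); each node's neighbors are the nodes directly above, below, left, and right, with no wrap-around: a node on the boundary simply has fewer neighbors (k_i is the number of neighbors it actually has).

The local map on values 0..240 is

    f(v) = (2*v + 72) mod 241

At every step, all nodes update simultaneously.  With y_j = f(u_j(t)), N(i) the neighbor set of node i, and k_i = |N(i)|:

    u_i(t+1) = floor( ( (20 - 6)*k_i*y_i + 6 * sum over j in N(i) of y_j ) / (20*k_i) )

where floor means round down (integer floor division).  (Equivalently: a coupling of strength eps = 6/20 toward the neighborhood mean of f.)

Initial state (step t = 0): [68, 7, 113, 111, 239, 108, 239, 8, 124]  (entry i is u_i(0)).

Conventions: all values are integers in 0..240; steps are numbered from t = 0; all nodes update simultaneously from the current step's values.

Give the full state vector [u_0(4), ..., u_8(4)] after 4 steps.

Simulating step by step:
t=0: [68, 7, 113, 111, 239, 108, 239, 8, 124]
t=1: [166, 93, 59, 71, 68, 53, 68, 83, 75]
t=2: [148, 68, 162, 207, 194, 186, 213, 230, 217]
t=3: [120, 195, 170, 39, 188, 181, 19, 60, 54]
t=4: [105, 199, 181, 143, 201, 190, 128, 184, 183]

Answer: [105, 199, 181, 143, 201, 190, 128, 184, 183]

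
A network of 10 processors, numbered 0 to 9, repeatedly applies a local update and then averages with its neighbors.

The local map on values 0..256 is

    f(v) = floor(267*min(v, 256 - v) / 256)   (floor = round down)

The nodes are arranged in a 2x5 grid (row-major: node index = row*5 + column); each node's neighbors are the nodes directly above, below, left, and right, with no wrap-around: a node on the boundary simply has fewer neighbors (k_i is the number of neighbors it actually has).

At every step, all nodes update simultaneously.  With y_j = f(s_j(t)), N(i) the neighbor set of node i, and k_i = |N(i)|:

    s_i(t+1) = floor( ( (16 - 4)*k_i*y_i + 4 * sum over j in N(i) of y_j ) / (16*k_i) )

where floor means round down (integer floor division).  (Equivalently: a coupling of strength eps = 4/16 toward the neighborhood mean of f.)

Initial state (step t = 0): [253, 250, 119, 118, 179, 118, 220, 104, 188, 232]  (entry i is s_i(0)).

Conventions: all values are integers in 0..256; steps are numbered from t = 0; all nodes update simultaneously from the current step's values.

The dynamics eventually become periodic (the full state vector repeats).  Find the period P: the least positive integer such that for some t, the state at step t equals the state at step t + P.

Simulating step by step:
t=0: [253, 250, 119, 118, 179, 118, 220, 104, 188, 232]
t=1: [18, 18, 112, 115, 78, 97, 47, 100, 73, 37]
t=2: [28, 28, 107, 112, 80, 84, 55, 98, 78, 48]
t=3: [36, 38, 103, 109, 83, 76, 60, 97, 83, 58]
t=4: [42, 46, 101, 108, 86, 71, 64, 97, 87, 66]
t=5: [47, 53, 100, 107, 89, 69, 68, 97, 90, 73]
t=6: [52, 59, 100, 107, 92, 68, 71, 98, 93, 80]
t=7: [56, 65, 100, 107, 95, 68, 74, 99, 96, 86]
t=8: [60, 70, 101, 108, 99, 69, 77, 100, 100, 91]
t=9: [64, 75, 102, 110, 103, 71, 80, 102, 103, 96]
t=10: [68, 79, 104, 112, 107, 74, 83, 104, 106, 101]
t=11: [72, 83, 106, 114, 110, 77, 86, 106, 109, 106]
t=12: [77, 87, 108, 116, 114, 80, 89, 108, 112, 110]
t=13: [81, 91, 110, 118, 117, 83, 92, 110, 115, 114]
t=14: [85, 94, 113, 121, 121, 86, 95, 112, 118, 118]
t=15: [89, 98, 116, 125, 125, 90, 99, 115, 122, 123]
t=16: [93, 102, 119, 128, 129, 94, 103, 118, 126, 128]
t=17: [97, 106, 123, 132, 132, 98, 107, 122, 130, 132]
t=18: [102, 110, 126, 129, 129, 103, 111, 126, 130, 129]
t=19: [107, 114, 129, 131, 132, 107, 115, 129, 131, 131]
t=20: [111, 118, 130, 130, 129, 112, 119, 130, 130, 129]
t=21: [116, 123, 130, 131, 131, 116, 123, 130, 131, 131]
t=22: [121, 127, 130, 130, 130, 121, 127, 130, 130, 130]
t=23: [126, 131, 131, 131, 131, 126, 131, 131, 131, 131]
t=24: [130, 130, 130, 130, 130, 130, 130, 130, 130, 130]
t=25: [131, 131, 131, 131, 131, 131, 131, 131, 131, 131]
t=26: [130, 130, 130, 130, 130, 130, 130, 130, 130, 130]

Answer: 2
Key observation: The state at step 24, [130, 130, 130, 130, 130, 130, 130, 130, 130, 130], reappears at step 26 — and no state repeats earlier — so the cycle the system enters has period 2.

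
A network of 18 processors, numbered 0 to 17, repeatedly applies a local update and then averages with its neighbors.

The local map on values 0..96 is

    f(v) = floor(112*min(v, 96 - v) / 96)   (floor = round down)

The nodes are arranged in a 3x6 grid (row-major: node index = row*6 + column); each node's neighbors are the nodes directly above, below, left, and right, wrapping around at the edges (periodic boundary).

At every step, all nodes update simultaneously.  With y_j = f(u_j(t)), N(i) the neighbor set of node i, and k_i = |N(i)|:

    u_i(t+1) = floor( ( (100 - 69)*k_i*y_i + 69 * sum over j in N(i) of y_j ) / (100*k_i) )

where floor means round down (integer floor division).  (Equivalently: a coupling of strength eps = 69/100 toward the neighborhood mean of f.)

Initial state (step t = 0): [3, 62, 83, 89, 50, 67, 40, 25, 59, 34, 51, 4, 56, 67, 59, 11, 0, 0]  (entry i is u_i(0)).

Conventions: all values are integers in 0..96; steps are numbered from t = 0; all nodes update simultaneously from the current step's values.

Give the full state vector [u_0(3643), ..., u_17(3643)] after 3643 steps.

Simulating step by step:
t=0: [3, 62, 83, 89, 50, 67, 40, 25, 59, 34, 51, 4, 56, 67, 59, 11, 0, 0]
t=1: [29, 25, 27, 23, 32, 20, 28, 36, 35, 31, 32, 23, 28, 37, 31, 19, 20, 14]
t=2: [30, 34, 32, 29, 30, 26, 32, 37, 37, 32, 32, 26, 31, 37, 34, 27, 26, 22]
t=3: [35, 39, 38, 34, 33, 30, 36, 41, 40, 36, 34, 31, 35, 40, 38, 33, 31, 29]
t=4: [40, 44, 43, 40, 37, 36, 41, 45, 44, 40, 38, 36, 40, 44, 43, 39, 36, 35]
t=5: [46, 50, 49, 46, 43, 42, 46, 50, 49, 46, 43, 42, 46, 50, 49, 45, 42, 42]
t=6: [52, 53, 53, 52, 50, 49, 52, 53, 53, 52, 50, 49, 52, 53, 53, 52, 49, 49]
t=7: [51, 50, 50, 51, 53, 53, 51, 50, 50, 51, 53, 53, 51, 50, 50, 51, 53, 53]
t=8: [51, 52, 52, 51, 50, 50, 51, 52, 52, 51, 50, 50, 51, 52, 52, 51, 50, 50]
t=9: [52, 51, 51, 52, 52, 52, 52, 51, 51, 52, 52, 52, 52, 51, 51, 52, 52, 52]
t=10: [51, 51, 51, 51, 51, 51, 51, 51, 51, 51, 51, 51, 51, 51, 51, 51, 51, 51]
t=11: [52, 52, 52, 52, 52, 52, 52, 52, 52, 52, 52, 52, 52, 52, 52, 52, 52, 52]
t=12: [51, 51, 51, 51, 51, 51, 51, 51, 51, 51, 51, 51, 51, 51, 51, 51, 51, 51]

Answer: [52, 52, 52, 52, 52, 52, 52, 52, 52, 52, 52, 52, 52, 52, 52, 52, 52, 52]
Key observation: The state at step 10, [51, 51, 51, 51, 51, 51, 51, 51, 51, 51, 51, 51, 51, 51, 51, 51, 51, 51], reappears at step 12: the system is in a cycle of period 2 from step 10 on.  Therefore the state at step 3643 equals the state at step 10 + ((3643 - 10) mod 2) = 11, which is [52, 52, 52, 52, 52, 52, 52, 52, 52, 52, 52, 52, 52, 52, 52, 52, 52, 52].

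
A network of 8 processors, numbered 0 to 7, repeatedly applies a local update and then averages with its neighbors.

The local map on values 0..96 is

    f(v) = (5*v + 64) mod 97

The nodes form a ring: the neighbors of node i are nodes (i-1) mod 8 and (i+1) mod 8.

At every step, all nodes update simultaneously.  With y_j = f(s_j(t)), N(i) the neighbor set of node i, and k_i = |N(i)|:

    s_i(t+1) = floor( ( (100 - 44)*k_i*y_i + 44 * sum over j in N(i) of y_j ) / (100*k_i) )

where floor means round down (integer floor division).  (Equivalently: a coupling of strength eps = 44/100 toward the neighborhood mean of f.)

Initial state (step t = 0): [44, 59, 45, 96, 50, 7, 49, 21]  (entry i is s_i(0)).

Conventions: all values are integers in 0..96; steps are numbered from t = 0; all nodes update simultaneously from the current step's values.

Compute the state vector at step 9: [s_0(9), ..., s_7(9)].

Simulating step by step:
t=0: [44, 59, 45, 96, 50, 7, 49, 21]
t=1: [81, 78, 81, 59, 26, 10, 26, 64]
t=2: [80, 72, 74, 55, 18, 9, 24, 69]
t=3: [55, 47, 44, 49, 45, 38, 55, 47]
t=4: [30, 34, 56, 50, 70, 65, 41, 25]
t=5: [40, 38, 43, 30, 19, 22, 62, 72]
t=6: [60, 67, 65, 43, 56, 75, 71, 53]
t=7: [51, 22, 21, 59, 59, 47, 36, 44]
t=8: [52, 65, 72, 68, 54, 30, 49, 67]
t=9: [21, 15, 23, 26, 32, 24, 16, 17]

Answer: [21, 15, 23, 26, 32, 24, 16, 17]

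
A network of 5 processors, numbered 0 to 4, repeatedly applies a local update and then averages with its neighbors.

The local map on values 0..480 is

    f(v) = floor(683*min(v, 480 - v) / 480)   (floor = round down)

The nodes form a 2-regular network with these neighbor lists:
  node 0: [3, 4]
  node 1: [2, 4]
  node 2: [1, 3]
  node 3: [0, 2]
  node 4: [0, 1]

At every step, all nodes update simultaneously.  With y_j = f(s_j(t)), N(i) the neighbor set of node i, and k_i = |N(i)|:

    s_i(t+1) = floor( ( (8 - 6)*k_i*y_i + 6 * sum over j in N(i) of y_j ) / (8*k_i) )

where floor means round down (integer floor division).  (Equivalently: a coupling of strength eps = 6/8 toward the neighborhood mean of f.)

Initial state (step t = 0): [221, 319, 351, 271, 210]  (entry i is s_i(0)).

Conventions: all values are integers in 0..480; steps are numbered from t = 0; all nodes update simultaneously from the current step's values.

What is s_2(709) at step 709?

Simulating step by step:
t=0: [221, 319, 351, 271, 210]
t=1: [301, 237, 243, 260, 278]
t=2: [288, 318, 328, 299, 293]
t=3: [264, 238, 236, 247, 255]
t=4: [320, 330, 334, 323, 321]
t=5: [225, 215, 215, 218, 221]
t=6: [314, 308, 306, 311, 312]
t=7: [238, 243, 243, 241, 239]
t=8: [339, 338, 338, 338, 338]
t=9: [201, 202, 202, 201, 201]
t=10: [286, 286, 286, 286, 286]
t=11: [276, 276, 276, 276, 276]
t=12: [290, 290, 290, 290, 290]
t=13: [270, 270, 270, 270, 270]
t=14: [298, 298, 298, 298, 298]
t=15: [258, 258, 258, 258, 258]
t=16: [315, 315, 315, 315, 315]
t=17: [234, 234, 234, 234, 234]
t=18: [332, 332, 332, 332, 332]
t=19: [210, 210, 210, 210, 210]
t=20: [298, 298, 298, 298, 298]

Answer: s_2(709) = 210
Key observation: The state at step 14, [298, 298, 298, 298, 298], reappears at step 20: the system is in a cycle of period 6 from step 14 on.  Therefore the state at step 709 equals the state at step 14 + ((709 - 14) mod 6) = 19, which is [210, 210, 210, 210, 210].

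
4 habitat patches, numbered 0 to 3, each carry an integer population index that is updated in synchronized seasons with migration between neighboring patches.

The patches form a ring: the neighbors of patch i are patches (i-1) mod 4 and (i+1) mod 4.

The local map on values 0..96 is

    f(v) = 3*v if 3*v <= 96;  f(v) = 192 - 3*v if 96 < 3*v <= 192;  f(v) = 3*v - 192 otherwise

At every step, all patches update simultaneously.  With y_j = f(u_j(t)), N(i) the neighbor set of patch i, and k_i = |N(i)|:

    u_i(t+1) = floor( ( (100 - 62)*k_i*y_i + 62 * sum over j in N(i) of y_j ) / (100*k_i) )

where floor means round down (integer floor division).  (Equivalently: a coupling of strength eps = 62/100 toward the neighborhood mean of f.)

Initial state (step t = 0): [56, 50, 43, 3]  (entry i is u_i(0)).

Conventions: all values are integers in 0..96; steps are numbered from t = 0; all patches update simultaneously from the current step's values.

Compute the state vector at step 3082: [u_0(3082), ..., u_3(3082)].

Simulating step by step:
t=0: [56, 50, 43, 3]
t=1: [24, 42, 39, 30]
t=2: [75, 70, 76, 79]
t=3: [32, 28, 33, 38]
t=4: [86, 90, 85, 88]
t=5: [71, 69, 70, 67]
t=6: [15, 17, 14, 15]
t=7: [46, 46, 45, 44]
t=8: [55, 54, 57, 57]
t=9: [26, 26, 23, 22]
t=10: [74, 75, 70, 70]
t=11: [27, 27, 22, 21]
t=12: [75, 76, 69, 69]
t=13: [28, 28, 21, 20]
t=14: [76, 77, 68, 68]
t=15: [29, 29, 20, 19]
t=16: [77, 78, 67, 67]
t=17: [30, 30, 19, 18]
t=18: [78, 79, 66, 66]
t=19: [31, 31, 18, 17]
t=20: [79, 80, 65, 64]
t=21: [31, 33, 16, 14]
t=22: [77, 79, 60, 59]
t=23: [33, 32, 23, 21]
t=24: [84, 86, 75, 74]
t=25: [52, 53, 42, 40]
t=26: [46, 44, 57, 58]
t=27: [44, 46, 32, 30]
t=28: [67, 68, 81, 82]
t=29: [23, 23, 39, 39]
t=30: [70, 70, 73, 73]
t=31: [20, 20, 24, 24]
t=32: [63, 63, 68, 68]
t=33: [5, 5, 9, 9]
t=34: [18, 18, 23, 23]
t=35: [58, 58, 64, 64]
t=36: [12, 12, 5, 5]
t=37: [29, 29, 21, 21]
t=38: [79, 79, 70, 70]
t=39: [36, 36, 26, 26]
t=40: [82, 82, 79, 79]
t=41: [51, 51, 47, 47]
t=42: [42, 42, 47, 47]
t=43: [61, 61, 55, 55]
t=44: [14, 14, 21, 21]
t=45: [48, 48, 56, 56]
t=46: [40, 40, 31, 31]
t=47: [78, 78, 86, 86]
t=48: [49, 49, 58, 58]
t=49: [36, 36, 26, 26]

Answer: [42, 42, 47, 47]
Key observation: The state at step 39, [36, 36, 26, 26], reappears at step 49: the system is in a cycle of period 10 from step 39 on.  Therefore the state at step 3082 equals the state at step 39 + ((3082 - 39) mod 10) = 42, which is [42, 42, 47, 47].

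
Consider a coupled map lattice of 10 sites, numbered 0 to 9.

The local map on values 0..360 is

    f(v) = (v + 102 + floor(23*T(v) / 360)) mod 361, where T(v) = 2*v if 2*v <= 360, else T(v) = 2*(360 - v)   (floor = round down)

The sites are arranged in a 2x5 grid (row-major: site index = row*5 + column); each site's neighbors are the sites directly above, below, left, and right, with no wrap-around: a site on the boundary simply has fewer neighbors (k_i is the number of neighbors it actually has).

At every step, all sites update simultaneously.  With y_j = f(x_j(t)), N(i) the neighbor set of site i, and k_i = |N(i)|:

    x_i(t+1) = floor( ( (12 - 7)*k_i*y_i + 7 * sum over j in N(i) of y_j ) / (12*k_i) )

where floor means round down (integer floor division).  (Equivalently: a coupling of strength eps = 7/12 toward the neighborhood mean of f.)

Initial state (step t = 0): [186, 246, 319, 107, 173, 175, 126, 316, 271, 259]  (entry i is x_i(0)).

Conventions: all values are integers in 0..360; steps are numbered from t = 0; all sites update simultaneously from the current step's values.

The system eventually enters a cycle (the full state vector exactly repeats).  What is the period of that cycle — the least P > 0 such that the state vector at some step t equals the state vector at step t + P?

Simulating step by step:
t=0: [186, 246, 319, 107, 173, 175, 126, 316, 271, 259]
t=1: [216, 120, 82, 167, 192, 286, 172, 90, 67, 98]
t=2: [219, 259, 222, 254, 277, 199, 215, 214, 210, 231]
t=3: [238, 202, 210, 139, 115, 330, 269, 334, 272, 250]
t=4: [264, 272, 266, 221, 172, 140, 101, 105, 76, 76]
t=5: [89, 58, 121, 239, 276, 175, 187, 173, 223, 218]
t=6: [220, 215, 258, 266, 213, 274, 277, 297, 335, 248]
t=7: [246, 213, 82, 90, 145, 117, 90, 42, 46, 121]
t=8: [165, 216, 214, 203, 239, 156, 223, 169, 178, 221]
t=9: [298, 327, 324, 328, 342, 299, 318, 311, 311, 333]
t=10: [53, 64, 68, 71, 79, 51, 61, 61, 64, 73]
t=11: [164, 171, 176, 181, 186, 162, 168, 172, 176, 183]
t=12: [287, 293, 298, 304, 307, 286, 291, 296, 301, 305]
t=13: [38, 41, 46, 50, 53, 37, 40, 45, 49, 52]
t=14: [144, 148, 152, 157, 159, 144, 147, 152, 156, 159]
t=15: [265, 268, 273, 277, 280, 264, 267, 272, 277, 279]
t=16: [18, 20, 24, 28, 29, 17, 19, 24, 27, 29]
t=17: [122, 124, 128, 132, 133, 121, 123, 128, 132, 133]
t=18: [239, 241, 245, 249, 250, 238, 240, 245, 249, 250]
t=19: [356, 287, 70, 3, 4, 355, 287, 70, 3, 4]
t=20: [79, 76, 137, 119, 105, 79, 76, 137, 119, 105]
t=21: [189, 201, 238, 236, 224, 189, 201, 238, 236, 224]
t=22: [315, 327, 348, 351, 345, 315, 327, 348, 351, 345]
t=23: [64, 73, 87, 91, 88, 64, 73, 87, 91, 88]
t=24: [176, 185, 197, 202, 201, 176, 185, 197, 202, 201]
t=25: [302, 309, 318, 322, 323, 302, 309, 318, 322, 323]
t=26: [51, 56, 63, 66, 67, 51, 56, 63, 66, 67]
t=27: [160, 165, 172, 175, 176, 160, 165, 172, 175, 176]
t=28: [283, 288, 294, 298, 299, 283, 288, 294, 298, 299]
t=29: [34, 38, 42, 45, 46, 34, 38, 42, 45, 46]
t=30: [141, 144, 148, 151, 152, 141, 144, 148, 151, 152]
t=31: [261, 264, 268, 271, 272, 261, 264, 268, 271, 272]
t=32: [14, 17, 20, 22, 23, 14, 17, 20, 22, 23]
t=33: [118, 120, 123, 125, 126, 118, 120, 123, 125, 126]
t=34: [235, 237, 239, 242, 243, 235, 237, 239, 242, 243]
t=35: [352, 354, 356, 358, 359, 352, 354, 356, 358, 359]
t=36: [94, 95, 97, 98, 99, 94, 95, 97, 98, 99]
t=37: [208, 209, 210, 212, 212, 208, 209, 210, 212, 212]
t=38: [329, 330, 331, 331, 332, 329, 330, 331, 331, 332]
t=39: [73, 74, 74, 75, 75, 73, 74, 74, 75, 75]
t=40: [184, 184, 185, 185, 186, 184, 184, 185, 185, 186]
t=41: [308, 308, 308, 309, 309, 308, 308, 308, 309, 309]
t=42: [55, 55, 55, 55, 56, 55, 55, 55, 55, 56]
t=43: [164, 164, 164, 164, 164, 164, 164, 164, 164, 164]
t=44: [286, 286, 286, 286, 286, 286, 286, 286, 286, 286]
t=45: [36, 36, 36, 36, 36, 36, 36, 36, 36, 36]
t=46: [142, 142, 142, 142, 142, 142, 142, 142, 142, 142]
t=47: [262, 262, 262, 262, 262, 262, 262, 262, 262, 262]
t=48: [15, 15, 15, 15, 15, 15, 15, 15, 15, 15]
t=49: [118, 118, 118, 118, 118, 118, 118, 118, 118, 118]
t=50: [235, 235, 235, 235, 235, 235, 235, 235, 235, 235]
t=51: [352, 352, 352, 352, 352, 352, 352, 352, 352, 352]
t=52: [94, 94, 94, 94, 94, 94, 94, 94, 94, 94]
t=53: [208, 208, 208, 208, 208, 208, 208, 208, 208, 208]
t=54: [329, 329, 329, 329, 329, 329, 329, 329, 329, 329]
t=55: [73, 73, 73, 73, 73, 73, 73, 73, 73, 73]
t=56: [184, 184, 184, 184, 184, 184, 184, 184, 184, 184]
t=57: [308, 308, 308, 308, 308, 308, 308, 308, 308, 308]
t=58: [55, 55, 55, 55, 55, 55, 55, 55, 55, 55]
t=59: [164, 164, 164, 164, 164, 164, 164, 164, 164, 164]

Answer: 16
Key observation: The state at step 43, [164, 164, 164, 164, 164, 164, 164, 164, 164, 164], reappears at step 59 — and no state repeats earlier — so the cycle the system enters has period 16.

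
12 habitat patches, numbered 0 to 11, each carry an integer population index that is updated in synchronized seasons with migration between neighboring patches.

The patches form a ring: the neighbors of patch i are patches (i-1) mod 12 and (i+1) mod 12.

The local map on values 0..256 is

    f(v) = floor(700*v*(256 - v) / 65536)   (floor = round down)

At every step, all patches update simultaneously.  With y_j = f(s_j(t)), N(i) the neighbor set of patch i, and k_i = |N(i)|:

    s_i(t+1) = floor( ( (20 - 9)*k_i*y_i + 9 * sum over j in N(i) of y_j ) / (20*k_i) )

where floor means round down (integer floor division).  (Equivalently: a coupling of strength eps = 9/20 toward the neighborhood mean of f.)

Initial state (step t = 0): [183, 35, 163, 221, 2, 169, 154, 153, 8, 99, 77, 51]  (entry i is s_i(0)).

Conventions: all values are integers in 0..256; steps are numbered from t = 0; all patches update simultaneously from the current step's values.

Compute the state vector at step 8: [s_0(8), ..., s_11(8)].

Simulating step by step:
t=0: [183, 35, 163, 221, 2, 169, 154, 153, 8, 99, 77, 51]
t=1: [121, 113, 125, 82, 56, 125, 164, 134, 86, 129, 143, 126]
t=2: [173, 172, 168, 149, 138, 158, 166, 167, 164, 169, 172, 173]
t=3: [153, 154, 159, 167, 170, 165, 160, 158, 159, 157, 154, 153]
t=4: [167, 166, 163, 158, 157, 160, 163, 164, 164, 165, 167, 167]
t=5: [158, 159, 161, 164, 165, 163, 161, 161, 160, 159, 158, 158]
t=6: [164, 164, 162, 161, 160, 161, 162, 163, 163, 164, 164, 165]
t=7: [160, 161, 162, 163, 163, 163, 162, 161, 161, 161, 160, 160]
t=8: [163, 163, 162, 161, 161, 161, 162, 162, 163, 163, 163, 164]

Answer: [163, 163, 162, 161, 161, 161, 162, 162, 163, 163, 163, 164]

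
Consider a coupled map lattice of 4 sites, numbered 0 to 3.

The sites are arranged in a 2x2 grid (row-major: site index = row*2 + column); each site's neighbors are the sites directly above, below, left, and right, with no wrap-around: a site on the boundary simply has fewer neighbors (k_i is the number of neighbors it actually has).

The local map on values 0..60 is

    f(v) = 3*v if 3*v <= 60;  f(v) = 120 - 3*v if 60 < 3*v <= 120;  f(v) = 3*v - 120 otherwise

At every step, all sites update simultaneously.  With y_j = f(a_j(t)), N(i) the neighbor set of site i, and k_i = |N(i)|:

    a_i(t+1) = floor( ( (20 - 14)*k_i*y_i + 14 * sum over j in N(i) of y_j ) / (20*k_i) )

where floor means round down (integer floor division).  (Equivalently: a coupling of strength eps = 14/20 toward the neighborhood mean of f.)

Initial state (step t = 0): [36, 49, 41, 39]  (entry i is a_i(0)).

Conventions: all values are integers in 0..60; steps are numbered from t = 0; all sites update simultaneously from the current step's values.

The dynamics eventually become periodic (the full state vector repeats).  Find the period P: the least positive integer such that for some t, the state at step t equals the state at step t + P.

Simulating step by step:
t=0: [36, 49, 41, 39]
t=1: [14, 13, 6, 11]
t=2: [32, 37, 31, 29]
t=3: [19, 22, 28, 22]
t=4: [48, 55, 49, 47]
t=5: [32, 29, 23, 31]
t=6: [36, 27, 33, 37]
t=7: [24, 19, 13, 23]
t=8: [48, 51, 46, 48]
t=9: [25, 26, 22, 25]
t=10: [47, 44, 47, 47]
t=11: [17, 18, 21, 17]
t=12: [54, 51, 52, 54]
t=13: [36, 39, 40, 36]
t=14: [4, 9, 8, 4]
t=15: [21, 16, 15, 21]
t=16: [49, 54, 53, 49]
t=17: [36, 31, 30, 36]
t=18: [23, 16, 17, 23]
t=19: [49, 50, 51, 49]
t=20: [30, 27, 28, 30]
t=21: [35, 32, 31, 35]
t=22: [22, 17, 18, 22]
t=23: [52, 53, 54, 52]
t=24: [39, 36, 37, 39]
t=25: [8, 5, 4, 8]
t=26: [16, 21, 20, 16]
t=27: [55, 50, 51, 55]
t=28: [35, 40, 41, 35]
t=29: [5, 10, 11, 5]
t=30: [26, 19, 20, 26]
t=31: [53, 46, 47, 53]
t=32: [25, 32, 33, 25]
t=33: [29, 38, 37, 29]
t=34: [15, 24, 25, 15]
t=35: [46, 45, 45, 46]
t=36: [15, 17, 17, 15]
t=37: [49, 46, 46, 49]
t=38: [20, 24, 24, 20]
t=39: [51, 56, 56, 51]
t=40: [43, 37, 37, 43]
t=41: [9, 9, 9, 9]
t=42: [27, 27, 27, 27]
t=43: [39, 39, 39, 39]
t=44: [3, 3, 3, 3]
t=45: [9, 9, 9, 9]

Answer: 4
Key observation: The state at step 41, [9, 9, 9, 9], reappears at step 45 — and no state repeats earlier — so the cycle the system enters has period 4.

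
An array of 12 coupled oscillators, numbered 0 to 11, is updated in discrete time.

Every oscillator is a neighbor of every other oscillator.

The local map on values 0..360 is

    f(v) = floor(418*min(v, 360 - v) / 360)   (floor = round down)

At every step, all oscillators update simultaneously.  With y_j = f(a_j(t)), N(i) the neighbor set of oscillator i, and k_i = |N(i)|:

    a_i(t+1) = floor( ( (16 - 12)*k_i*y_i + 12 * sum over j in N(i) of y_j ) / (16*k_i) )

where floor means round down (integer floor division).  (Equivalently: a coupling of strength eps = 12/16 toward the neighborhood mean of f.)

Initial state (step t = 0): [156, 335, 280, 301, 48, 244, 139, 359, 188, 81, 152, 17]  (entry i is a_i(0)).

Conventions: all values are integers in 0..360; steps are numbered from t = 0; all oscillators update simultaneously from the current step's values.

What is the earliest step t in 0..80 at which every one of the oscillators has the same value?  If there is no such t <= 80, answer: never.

Simulating step by step:
t=0: [156, 335, 280, 301, 48, 244, 139, 359, 188, 81, 152, 17]  (not all equal)
t=1: [115, 87, 99, 94, 92, 106, 111, 82, 118, 99, 114, 85]  (not all equal)
t=2: [118, 113, 115, 114, 114, 117, 118, 112, 119, 115, 118, 112]  (not all equal)
t=3: [134, 133, 133, 133, 133, 133, 134, 133, 134, 133, 134, 133]  (not all equal)
t=4: [154, 154, 154, 154, 154, 154, 154, 154, 154, 154, 154, 154]  (all equal)

Answer: 4
Key observation: Synchronization is absorbing here: once all oscillators are equal they stay equal, and step 4 is the first all-equal step.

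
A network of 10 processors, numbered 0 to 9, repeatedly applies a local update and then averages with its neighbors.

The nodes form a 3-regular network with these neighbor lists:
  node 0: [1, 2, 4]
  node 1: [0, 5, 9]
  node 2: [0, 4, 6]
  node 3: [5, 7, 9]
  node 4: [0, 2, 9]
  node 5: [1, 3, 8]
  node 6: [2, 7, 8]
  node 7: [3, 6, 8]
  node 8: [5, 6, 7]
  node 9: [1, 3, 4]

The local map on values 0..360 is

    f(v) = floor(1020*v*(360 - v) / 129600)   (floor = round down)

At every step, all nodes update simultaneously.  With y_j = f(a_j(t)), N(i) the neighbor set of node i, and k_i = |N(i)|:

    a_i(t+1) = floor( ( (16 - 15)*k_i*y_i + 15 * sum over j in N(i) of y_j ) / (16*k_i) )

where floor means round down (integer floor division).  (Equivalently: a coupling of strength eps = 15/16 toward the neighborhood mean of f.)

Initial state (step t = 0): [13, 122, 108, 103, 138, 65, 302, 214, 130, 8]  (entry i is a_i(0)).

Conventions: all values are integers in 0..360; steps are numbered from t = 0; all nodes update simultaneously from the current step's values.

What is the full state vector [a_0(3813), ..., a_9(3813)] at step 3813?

Simulating step by step:
t=0: [13, 122, 108, 103, 138, 65, 302, 214, 130, 8]
t=1: [215, 78, 142, 143, 99, 219, 225, 196, 180, 212]
t=2: [208, 240, 229, 246, 242, 225, 249, 246, 245, 209]
t=3: [229, 243, 230, 234, 242, 223, 225, 219, 225, 224]
t=4: [227, 237, 233, 240, 235, 231, 239, 237, 240, 227]
t=5: [231, 235, 231, 232, 235, 227, 228, 226, 229, 229]
t=6: [232, 235, 233, 236, 234, 233, 236, 235, 236, 231]
t=7: [231, 232, 231, 232, 232, 230, 230, 230, 230, 231]
t=8: [233, 234, 234, 234, 233, 233, 234, 234, 235, 233]
t=9: [232, 232, 232, 232, 232, 231, 231, 231, 231, 232]
t=10: [233, 233, 233, 233, 233, 233, 233, 233, 234, 233]
t=11: [232, 232, 232, 232, 232, 232, 232, 232, 232, 232]
t=12: [233, 233, 233, 233, 233, 233, 233, 233, 233, 233]
t=13: [232, 232, 232, 232, 232, 232, 232, 232, 232, 232]

Answer: [232, 232, 232, 232, 232, 232, 232, 232, 232, 232]
Key observation: The state at step 11, [232, 232, 232, 232, 232, 232, 232, 232, 232, 232], reappears at step 13: the system is in a cycle of period 2 from step 11 on.  Therefore the state at step 3813 equals the state at step 11 + ((3813 - 11) mod 2) = 11, which is [232, 232, 232, 232, 232, 232, 232, 232, 232, 232].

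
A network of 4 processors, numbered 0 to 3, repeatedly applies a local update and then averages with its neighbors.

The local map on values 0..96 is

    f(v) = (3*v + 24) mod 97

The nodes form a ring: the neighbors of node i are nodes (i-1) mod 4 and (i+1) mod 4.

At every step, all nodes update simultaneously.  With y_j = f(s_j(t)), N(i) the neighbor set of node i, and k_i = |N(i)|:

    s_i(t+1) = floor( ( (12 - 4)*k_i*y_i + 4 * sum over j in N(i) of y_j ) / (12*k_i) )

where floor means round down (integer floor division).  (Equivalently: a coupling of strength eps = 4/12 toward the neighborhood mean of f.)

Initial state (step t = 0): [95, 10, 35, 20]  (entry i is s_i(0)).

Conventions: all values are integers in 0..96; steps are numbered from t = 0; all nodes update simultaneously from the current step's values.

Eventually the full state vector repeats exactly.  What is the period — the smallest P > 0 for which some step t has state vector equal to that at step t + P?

Simulating step by step:
t=0: [95, 10, 35, 20]
t=1: [35, 44, 44, 64]
t=2: [34, 54, 52, 29]
t=3: [36, 78, 72, 28]
t=4: [35, 56, 43, 20]
t=5: [51, 78, 67, 70]
t=6: [70, 61, 38, 45]
t=7: [39, 22, 39, 54]
t=8: [59, 74, 59, 74]
t=9: [22, 37, 22, 37]
t=10: [72, 55, 72, 55]
t=11: [61, 76, 61, 76]
t=12: [28, 43, 28, 43]
t=13: [26, 41, 26, 41]
t=14: [20, 35, 20, 35]
t=15: [66, 49, 66, 49]
t=16: [43, 58, 43, 58]
t=17: [38, 21, 38, 21]
t=18: [56, 71, 56, 71]
t=19: [77, 60, 77, 60]
t=20: [44, 27, 44, 27]
t=21: [42, 25, 42, 25]
t=22: [36, 19, 36, 19]
t=23: [50, 65, 50, 65]
t=24: [59, 42, 59, 42]
t=25: [22, 37, 22, 37]

Answer: 16
Key observation: The state at step 9, [22, 37, 22, 37], reappears at step 25 — and no state repeats earlier — so the cycle the system enters has period 16.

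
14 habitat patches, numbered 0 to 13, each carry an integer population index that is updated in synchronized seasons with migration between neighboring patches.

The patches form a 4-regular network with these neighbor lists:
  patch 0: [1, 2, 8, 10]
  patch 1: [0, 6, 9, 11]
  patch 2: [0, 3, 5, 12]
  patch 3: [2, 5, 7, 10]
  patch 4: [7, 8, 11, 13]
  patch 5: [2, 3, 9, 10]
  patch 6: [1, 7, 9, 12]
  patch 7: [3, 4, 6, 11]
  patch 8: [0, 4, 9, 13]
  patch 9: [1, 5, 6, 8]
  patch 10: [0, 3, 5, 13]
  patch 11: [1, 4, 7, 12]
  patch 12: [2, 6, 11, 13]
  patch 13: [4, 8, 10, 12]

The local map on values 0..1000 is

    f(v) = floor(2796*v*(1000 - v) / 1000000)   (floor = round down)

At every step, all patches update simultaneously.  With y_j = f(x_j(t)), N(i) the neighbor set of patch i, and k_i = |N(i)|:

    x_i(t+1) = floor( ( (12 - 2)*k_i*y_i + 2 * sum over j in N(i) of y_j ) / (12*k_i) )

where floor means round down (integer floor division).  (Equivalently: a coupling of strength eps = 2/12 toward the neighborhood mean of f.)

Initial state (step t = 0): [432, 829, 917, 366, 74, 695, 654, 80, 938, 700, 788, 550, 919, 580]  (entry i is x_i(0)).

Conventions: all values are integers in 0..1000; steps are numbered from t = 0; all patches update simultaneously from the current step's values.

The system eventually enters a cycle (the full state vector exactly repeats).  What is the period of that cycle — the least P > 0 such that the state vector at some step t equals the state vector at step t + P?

Answer: 2
Key observation: The state at step 13, [642, 642, 642, 642, 643, 642, 642, 642, 642, 642, 642, 643, 642, 643], reappears at step 15 — and no state repeats earlier — so the cycle the system enters has period 2.

Derivation:
t=0: [432, 829, 917, 366, 74, 695, 654, 80, 938, 700, 788, 550, 919, 580]
t=1: [623, 438, 265, 601, 231, 573, 584, 260, 224, 563, 497, 618, 265, 610]
t=2: [647, 685, 559, 660, 511, 678, 668, 551, 509, 678, 693, 644, 559, 646]
t=3: [639, 607, 681, 630, 692, 613, 624, 683, 689, 613, 599, 645, 682, 644]
t=4: [642, 663, 612, 648, 599, 660, 652, 610, 605, 660, 667, 636, 611, 637]
t=5: [642, 626, 659, 638, 668, 628, 635, 662, 664, 628, 623, 648, 661, 647]
t=6: [641, 652, 630, 644, 621, 651, 646, 627, 625, 651, 654, 636, 627, 636]
t=7: [643, 635, 649, 641, 656, 635, 639, 651, 653, 635, 633, 647, 651, 647]
t=8: [641, 647, 636, 642, 631, 647, 643, 635, 634, 647, 647, 637, 635, 637]
t=9: [642, 638, 646, 642, 650, 638, 641, 647, 647, 638, 638, 646, 647, 646]
t=10: [641, 644, 639, 641, 636, 644, 642, 638, 638, 644, 644, 639, 638, 639]
t=11: [642, 641, 643, 642, 646, 641, 642, 644, 644, 641, 641, 644, 644, 644]
t=12: [642, 642, 641, 642, 639, 642, 642, 641, 641, 642, 642, 641, 641, 641]
t=13: [642, 642, 642, 642, 643, 642, 642, 642, 642, 642, 642, 643, 642, 643]
t=14: [642, 641, 642, 642, 641, 642, 642, 641, 641, 642, 641, 641, 641, 641]
t=15: [642, 642, 642, 642, 643, 642, 642, 642, 642, 642, 642, 643, 642, 643]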